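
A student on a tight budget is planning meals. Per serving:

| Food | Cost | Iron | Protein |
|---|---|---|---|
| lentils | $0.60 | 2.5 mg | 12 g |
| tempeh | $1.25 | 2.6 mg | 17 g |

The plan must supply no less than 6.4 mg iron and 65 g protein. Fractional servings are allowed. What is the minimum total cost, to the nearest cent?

$3.25

For a min-cost LP with two ≥-constraints, a basic feasible solution has at most two positive variables.
lentils only: max(6.4/2.5, 65/12) = 5.417 servings → $3.25.
tempeh only: max(6.4/2.6, 65/17) = 3.824 servings → $4.78.
lentils + tempeh: intersection lies outside the first quadrant.
Cheapest feasible corner: $3.25.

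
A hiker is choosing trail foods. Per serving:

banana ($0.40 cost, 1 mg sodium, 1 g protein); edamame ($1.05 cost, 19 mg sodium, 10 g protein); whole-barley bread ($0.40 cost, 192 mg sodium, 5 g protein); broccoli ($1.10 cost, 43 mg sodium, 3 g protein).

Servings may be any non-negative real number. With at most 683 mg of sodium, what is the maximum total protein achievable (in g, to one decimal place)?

Protein per mg sodium: banana 1, edamame 0.5263, broccoli 0.06977, whole-barley bread 0.02604.
With no serving limits, spend the whole sodium allowance on banana: 683 mg / 1 mg × 1 g = 683.0 g.

683.0 g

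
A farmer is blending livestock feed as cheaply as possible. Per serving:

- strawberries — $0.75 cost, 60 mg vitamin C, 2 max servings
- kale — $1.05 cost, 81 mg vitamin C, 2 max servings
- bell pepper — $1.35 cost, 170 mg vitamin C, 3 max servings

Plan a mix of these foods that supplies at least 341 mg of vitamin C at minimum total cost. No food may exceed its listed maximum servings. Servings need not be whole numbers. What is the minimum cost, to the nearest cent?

Cost per mg of vitamin C: bell pepper $0.0079, strawberries $0.0125, kale $0.0130.
Take 2.006 servings of bell pepper: +341.0 mg vitamin C for $2.71 (total $2.71, still need 0.0 mg).
Filling from the cheapest source first is optimal under one linear minimum: $2.71.

$2.71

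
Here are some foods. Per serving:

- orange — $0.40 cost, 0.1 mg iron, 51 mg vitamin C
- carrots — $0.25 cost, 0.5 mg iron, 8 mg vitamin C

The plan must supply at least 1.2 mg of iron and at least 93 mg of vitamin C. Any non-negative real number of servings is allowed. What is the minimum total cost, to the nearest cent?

$1.12

A basic optimal solution has at most two foods positive. Try each food alone and each pair with both targets met exactly.
orange only: max(1.2/0.1, 93/51) = 12 servings → $4.80.
carrots only: max(1.2/0.5, 93/8) = 11.62 servings → $2.91.
orange + carrots with both tight: 1.494 servings and 2.101 servings → $1.12.
Cheapest feasible corner: $1.12.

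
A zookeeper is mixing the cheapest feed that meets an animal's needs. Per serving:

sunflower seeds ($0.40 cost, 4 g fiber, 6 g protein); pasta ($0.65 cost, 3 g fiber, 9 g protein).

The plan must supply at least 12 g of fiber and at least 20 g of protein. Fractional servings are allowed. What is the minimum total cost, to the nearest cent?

$1.33

A basic optimal solution has at most two foods positive. Try each food alone and each pair with both targets met exactly.
sunflower seeds only: max(12/4, 20/6) = 3.333 servings → $1.33.
pasta only: max(12/3, 20/9) = 4 servings → $2.60.
sunflower seeds + pasta with both tight: 2.667 servings and 0.4444 servings → $1.36.
The minimum over all feasible corners is $1.33.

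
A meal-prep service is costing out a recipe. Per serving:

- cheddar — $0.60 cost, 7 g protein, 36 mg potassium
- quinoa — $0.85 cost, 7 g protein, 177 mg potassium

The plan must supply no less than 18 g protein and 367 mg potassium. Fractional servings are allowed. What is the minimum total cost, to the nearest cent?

$2.03

An LP optimum is at a vertex; with two nutrient constraints at most two foods are used. Check each candidate.
cheddar only: max(18/7, 367/36) = 10.19 servings → $6.12.
quinoa only: max(18/7, 367/177) = 2.571 servings → $2.19.
cheddar + quinoa with both tight: 0.6251 servings and 1.946 servings → $2.03.
So the least-cost plan costs $2.03.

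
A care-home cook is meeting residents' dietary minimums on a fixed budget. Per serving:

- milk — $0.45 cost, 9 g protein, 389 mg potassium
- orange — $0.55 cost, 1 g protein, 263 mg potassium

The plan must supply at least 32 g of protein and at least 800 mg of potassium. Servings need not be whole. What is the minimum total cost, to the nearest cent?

$1.60

At the optimum either one food covers both requirements or two foods hit both targets exactly; no other combination can be cheaper.
milk only: max(32/9, 800/389) = 3.556 servings → $1.60.
orange only: max(32/1, 800/263) = 32 servings → $17.60.
milk + orange: intersection lies outside the first quadrant.
So the least-cost plan costs $1.60.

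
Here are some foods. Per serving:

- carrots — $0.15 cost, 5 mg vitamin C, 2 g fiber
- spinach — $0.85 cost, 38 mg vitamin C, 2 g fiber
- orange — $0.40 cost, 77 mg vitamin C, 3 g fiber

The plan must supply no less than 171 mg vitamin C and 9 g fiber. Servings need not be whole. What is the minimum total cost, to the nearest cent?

$1.05

carrots only: max(171/5, 9/2) = 34.2 servings → $5.13.
spinach only: max(171/38, 9/2) = 4.5 servings → $3.83.
orange only: max(171/77, 9/3) = 3 servings → $1.20.
carrots + spinach with both tight: 0 servings and 4.5 servings → $3.83.
carrots + orange with both tight: 1.295 servings and 2.137 servings → $1.05.
spinach + orange with both tight: 4.5 servings and 0 servings → $3.83.
So the least-cost plan costs $1.05.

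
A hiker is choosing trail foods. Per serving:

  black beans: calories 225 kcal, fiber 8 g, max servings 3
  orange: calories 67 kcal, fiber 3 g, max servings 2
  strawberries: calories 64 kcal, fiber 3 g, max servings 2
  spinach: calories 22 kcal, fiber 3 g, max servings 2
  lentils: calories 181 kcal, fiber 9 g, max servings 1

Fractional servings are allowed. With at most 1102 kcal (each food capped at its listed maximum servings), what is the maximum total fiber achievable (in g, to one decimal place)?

Fiber per kcal: spinach 0.1364, lentils 0.04972, strawberries 0.04688, orange 0.04478, black beans 0.03556.
Take 2 servings of spinach: uses 44 kcal, +6.0 g fiber (running total 6.0 g).
Take 1 serving of lentils: uses 181 kcal, +9.0 g fiber (running total 15.0 g).
Take 2 servings of strawberries: uses 128 kcal, +6.0 g fiber (running total 21.0 g).
Take 2 servings of orange: uses 134 kcal, +6.0 g fiber (running total 27.0 g).
Take 2.733 servings of black beans: uses 615 kcal, +21.9 g fiber (running total 48.9 g).
Filling greedily by fiber-per-kcal is optimal for one linear limit, giving 48.9 g.

48.9 g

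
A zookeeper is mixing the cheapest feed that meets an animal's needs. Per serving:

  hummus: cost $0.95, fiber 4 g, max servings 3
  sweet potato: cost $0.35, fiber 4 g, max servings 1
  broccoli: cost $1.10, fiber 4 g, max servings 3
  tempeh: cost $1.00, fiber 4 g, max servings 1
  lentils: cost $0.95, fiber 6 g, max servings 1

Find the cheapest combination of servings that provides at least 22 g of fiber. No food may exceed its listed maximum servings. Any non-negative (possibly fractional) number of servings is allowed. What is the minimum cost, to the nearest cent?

$4.15

Cost per g of fiber: sweet potato $0.0875, lentils $0.1583, hummus $0.2375, tempeh $0.2500, broccoli $0.2750.
Take 1 serving of sweet potato: +4.0 g fiber for $0.35 (total $0.35, still need 18.0 g).
Take 1 serving of lentils: +6.0 g fiber for $0.95 (total $1.30, still need 12.0 g).
Take 3 servings of hummus: +12.0 g fiber for $2.85 (total $4.15, still need 0.0 g).
Greedy by cheapest-per-g is optimal for a single linear constraint, so the minimum cost is $4.15.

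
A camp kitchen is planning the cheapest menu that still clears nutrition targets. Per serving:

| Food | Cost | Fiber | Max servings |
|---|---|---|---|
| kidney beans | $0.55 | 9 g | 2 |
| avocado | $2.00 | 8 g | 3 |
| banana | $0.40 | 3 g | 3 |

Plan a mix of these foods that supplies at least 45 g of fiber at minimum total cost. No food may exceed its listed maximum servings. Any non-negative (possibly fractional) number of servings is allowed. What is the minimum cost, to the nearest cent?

Cost per g of fiber: kidney beans $0.0611, banana $0.1333, avocado $0.2500.
Take 2 servings of kidney beans: +18.0 g fiber for $1.10 (total $1.10, still need 27.0 g).
Take 3 servings of banana: +9.0 g fiber for $1.20 (total $2.30, still need 18.0 g).
Take 2.25 servings of avocado: +18.0 g fiber for $4.50 (total $6.80, still need 0.0 g).
Filling from the cheapest source first is optimal under one linear minimum: $6.80.

$6.80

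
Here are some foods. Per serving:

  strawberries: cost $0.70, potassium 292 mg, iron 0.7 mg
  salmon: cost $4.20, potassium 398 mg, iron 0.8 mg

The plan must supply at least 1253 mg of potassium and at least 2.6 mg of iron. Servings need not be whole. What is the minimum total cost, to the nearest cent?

$3.00

Minimising a linear cost over {potassium ≥ 1253, iron ≥ 2.6, servings ≥ 0} — the optimum is at a vertex, using one or two foods.
strawberries only: max(1253/292, 2.6/0.7) = 4.291 servings → $3.00.
salmon only: max(1253/398, 2.6/0.8) = 3.25 servings → $13.65.
strawberries + salmon with both tight: 0.72 servings and 2.62 servings → $11.51.
Cheapest feasible corner: $3.00.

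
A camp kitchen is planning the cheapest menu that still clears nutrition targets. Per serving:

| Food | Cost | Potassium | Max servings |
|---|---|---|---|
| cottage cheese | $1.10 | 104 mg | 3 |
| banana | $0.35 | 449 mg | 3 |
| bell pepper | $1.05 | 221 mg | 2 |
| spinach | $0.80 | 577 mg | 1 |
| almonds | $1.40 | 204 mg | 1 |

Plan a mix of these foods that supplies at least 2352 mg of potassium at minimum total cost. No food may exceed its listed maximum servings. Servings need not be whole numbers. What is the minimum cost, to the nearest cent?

Cost per mg of potassium: banana $0.0008, spinach $0.0014, bell pepper $0.0048, almonds $0.0069, cottage cheese $0.0106.
Take 3 servings of banana: +1347.0 mg potassium for $1.05 (total $1.05, still need 1005.0 mg).
Take 1 serving of spinach: +577.0 mg potassium for $0.80 (total $1.85, still need 428.0 mg).
Take 1.937 servings of bell pepper: +428.0 mg potassium for $2.03 (total $3.88, still need 0.0 mg).
Greedy by cheapest-per-mg is optimal for a single linear constraint, so the minimum cost is $3.88.

$3.88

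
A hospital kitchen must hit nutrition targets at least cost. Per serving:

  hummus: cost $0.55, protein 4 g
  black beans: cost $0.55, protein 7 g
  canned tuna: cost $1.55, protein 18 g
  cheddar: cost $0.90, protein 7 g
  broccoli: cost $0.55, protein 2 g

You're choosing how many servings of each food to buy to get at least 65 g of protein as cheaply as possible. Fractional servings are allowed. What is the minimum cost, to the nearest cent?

Cost per g of protein: black beans $0.0786, canned tuna $0.0861, cheddar $0.1286, hummus $0.1375, broccoli $0.2750.
With no serving limits, use only black beans: 65 g / 7 g = 9.286 servings × $0.55 = $5.11.

$5.11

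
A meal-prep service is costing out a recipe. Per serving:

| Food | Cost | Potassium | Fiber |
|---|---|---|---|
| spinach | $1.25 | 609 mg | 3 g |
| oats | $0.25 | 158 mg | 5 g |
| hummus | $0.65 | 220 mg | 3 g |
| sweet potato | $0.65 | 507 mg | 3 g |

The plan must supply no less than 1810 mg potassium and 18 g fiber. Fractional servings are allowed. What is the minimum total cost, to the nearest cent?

$2.41

spinach only: max(1810/609, 18/3) = 6 servings → $7.50.
oats only: max(1810/158, 18/5) = 11.46 servings → $2.86.
hummus only: max(1810/220, 18/3) = 8.227 servings → $5.35.
sweet potato only: max(1810/507, 18/3) = 6 servings → $3.90.
spinach + oats with both tight: 2.414 servings and 2.152 servings → $3.56.
spinach + hummus with both tight: 1.26 servings and 4.74 servings → $4.66.
spinach + sweet potato: intersection lies outside the first quadrant.
oats + hummus with both targets exact would need a negative amount; discard.
oats + sweet potato with both tight: 1.793 servings and 3.011 servings → $2.41.
hummus + sweet potato with both tight: 4.293 servings and 1.707 servings → $3.90.
The minimum over all feasible corners is $2.41.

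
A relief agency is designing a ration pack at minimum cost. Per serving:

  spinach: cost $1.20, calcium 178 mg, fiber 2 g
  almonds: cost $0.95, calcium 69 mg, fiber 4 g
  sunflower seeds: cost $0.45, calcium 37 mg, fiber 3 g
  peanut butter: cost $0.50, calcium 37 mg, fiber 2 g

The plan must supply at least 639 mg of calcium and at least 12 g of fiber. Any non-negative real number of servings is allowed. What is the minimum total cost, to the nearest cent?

$4.68

At the optimum either one food covers both requirements or two foods hit both targets exactly; no other combination can be cheaper.
spinach only: max(639/178, 12/2) = 6 servings → $7.20.
almonds only: max(639/69, 12/4) = 9.261 servings → $8.80.
sunflower seeds only: max(639/37, 12/3) = 17.27 servings → $7.77.
peanut butter only: max(639/37, 12/2) = 17.27 servings → $8.64.
spinach + almonds with both tight: 3.01 servings and 1.495 servings → $5.03.
spinach + sunflower seeds with both tight: 3.202 servings and 1.865 servings → $4.68.
spinach + peanut butter with both tight: 2.957 servings and 3.043 servings → $5.07.
almonds + sunflower seeds with both targets exact would need a negative amount; discard.
almonds + peanut butter: intersection lies outside the first quadrant.
sunflower seeds + peanut butter: the both-tight solution has a negative serving — not a feasible corner.
Cheapest feasible corner: $4.68.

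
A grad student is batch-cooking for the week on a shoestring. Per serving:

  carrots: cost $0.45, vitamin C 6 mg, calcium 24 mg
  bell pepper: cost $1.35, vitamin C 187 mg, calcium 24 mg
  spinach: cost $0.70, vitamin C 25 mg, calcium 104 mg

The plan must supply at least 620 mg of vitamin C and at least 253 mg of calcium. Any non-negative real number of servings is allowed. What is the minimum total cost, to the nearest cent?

Compare the cost at each extreme point of the feasible region.
carrots only: max(620/6, 253/24) = 103.3 servings → $46.50.
bell pepper only: max(620/187, 253/24) = 10.54 servings → $14.23.
spinach only: max(620/25, 253/104) = 24.8 servings → $17.36.
carrots + bell pepper with both tight: 7.466 servings and 3.076 servings → $7.51.
carrots + spinach: intersection lies outside the first quadrant.
bell pepper + spinach with both tight: 3.085 servings and 1.721 servings → $5.37.
So the least-cost plan costs $5.37.

$5.37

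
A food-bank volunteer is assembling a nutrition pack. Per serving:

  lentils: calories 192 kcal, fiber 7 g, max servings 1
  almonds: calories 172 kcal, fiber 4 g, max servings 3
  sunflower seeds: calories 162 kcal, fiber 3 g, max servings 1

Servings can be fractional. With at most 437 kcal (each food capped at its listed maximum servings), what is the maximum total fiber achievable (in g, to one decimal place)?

12.7 g

Fiber per kcal: lentils 0.03646, almonds 0.02326, sunflower seeds 0.01852.
Take 1 serving of lentils: uses 192 kcal, +7.0 g fiber (running total 7.0 g).
Take 1.424 servings of almonds: uses 245 kcal, +5.7 g fiber (running total 12.7 g).
Filling greedily by fiber-per-kcal is optimal for one linear limit, giving 12.7 g.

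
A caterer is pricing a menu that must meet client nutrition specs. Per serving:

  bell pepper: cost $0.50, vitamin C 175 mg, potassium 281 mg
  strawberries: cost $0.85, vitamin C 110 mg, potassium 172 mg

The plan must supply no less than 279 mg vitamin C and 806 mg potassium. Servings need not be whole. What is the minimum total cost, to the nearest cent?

$1.43

bell pepper only: max(279/175, 806/281) = 2.868 servings → $1.43.
strawberries only: max(279/110, 806/172) = 4.686 servings → $3.98.
bell pepper + strawberries: the both-tight solution has a negative serving — not a feasible corner.
Cheapest feasible corner: $1.43.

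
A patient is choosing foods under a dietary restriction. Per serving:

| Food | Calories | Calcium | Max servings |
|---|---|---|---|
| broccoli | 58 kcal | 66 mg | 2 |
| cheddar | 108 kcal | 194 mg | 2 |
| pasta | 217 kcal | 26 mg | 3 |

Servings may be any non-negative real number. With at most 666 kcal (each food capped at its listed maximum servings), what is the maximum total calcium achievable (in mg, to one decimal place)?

560.0 mg

Calcium per kcal: cheddar 1.796, broccoli 1.138, pasta 0.1198.
Take 2 servings of cheddar: uses 216 kcal, +388.0 mg calcium (running total 388.0 mg).
Take 2 servings of broccoli: uses 116 kcal, +132.0 mg calcium (running total 520.0 mg).
Take 1.539 servings of pasta: uses 334 kcal, +40.0 mg calcium (running total 560.0 mg).
Greedy by best ratio exhausts the calories allowance optimally: 560.0 mg.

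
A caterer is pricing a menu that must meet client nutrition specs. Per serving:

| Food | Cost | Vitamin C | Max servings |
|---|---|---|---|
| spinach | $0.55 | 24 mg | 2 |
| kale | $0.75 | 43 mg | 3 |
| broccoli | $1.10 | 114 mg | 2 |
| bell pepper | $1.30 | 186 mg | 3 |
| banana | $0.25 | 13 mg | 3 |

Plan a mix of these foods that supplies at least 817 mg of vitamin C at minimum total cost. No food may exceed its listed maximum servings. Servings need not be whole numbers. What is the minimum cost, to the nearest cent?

Cost per mg of vitamin C: bell pepper $0.0070, broccoli $0.0096, kale $0.0174, banana $0.0192, spinach $0.0229.
Take 3 servings of bell pepper: +558.0 mg vitamin C for $3.90 (total $3.90, still need 259.0 mg).
Take 2 servings of broccoli: +228.0 mg vitamin C for $2.20 (total $6.10, still need 31.0 mg).
Take 0.7209 servings of kale: +31.0 mg vitamin C for $0.54 (total $6.64, still need 0.0 mg).
Filling from the cheapest source first is optimal under one linear minimum: $6.64.

$6.64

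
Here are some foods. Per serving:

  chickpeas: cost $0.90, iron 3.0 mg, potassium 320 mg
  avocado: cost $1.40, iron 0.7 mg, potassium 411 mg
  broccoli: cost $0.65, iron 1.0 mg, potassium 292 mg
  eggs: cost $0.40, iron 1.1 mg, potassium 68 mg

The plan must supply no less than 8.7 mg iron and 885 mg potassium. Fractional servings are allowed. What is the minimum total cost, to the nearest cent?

chickpeas only: max(8.7/3.0, 885/320) = 2.9 servings → $2.61.
avocado only: max(8.7/0.7, 885/411) = 12.43 servings → $17.40.
broccoli only: max(8.7/1.0, 885/292) = 8.7 servings → $5.66.
eggs only: max(8.7/1.1, 885/68) = 13.01 servings → $5.21.
chickpeas + avocado: the both-tight solution has a negative serving — not a feasible corner.
chickpeas + broccoli: the both-tight solution has a negative serving — not a feasible corner.
chickpeas + eggs with both tight: 2.58 servings and 0.8716 servings → $2.67.
avocado + broccoli: intersection lies outside the first quadrant.
avocado + eggs with both tight: 0.9441 servings and 7.308 servings → $4.25.
broccoli + eggs with both tight: 1.508 servings and 6.538 servings → $3.60.
The minimum over all feasible corners is $2.61.

$2.61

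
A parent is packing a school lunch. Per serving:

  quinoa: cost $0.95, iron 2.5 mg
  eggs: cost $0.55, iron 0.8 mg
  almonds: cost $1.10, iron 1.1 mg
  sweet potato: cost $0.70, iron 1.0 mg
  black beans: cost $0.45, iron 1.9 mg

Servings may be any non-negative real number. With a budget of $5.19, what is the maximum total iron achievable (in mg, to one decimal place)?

21.9 mg

Iron per dollar: black beans 4.222, quinoa 2.632, eggs 1.455, sweet potato 1.429, almonds 1.
With no serving limits, spend the whole cost allowance on black beans: $5.19 / $0.45 × 1.9 mg = 21.9 mg.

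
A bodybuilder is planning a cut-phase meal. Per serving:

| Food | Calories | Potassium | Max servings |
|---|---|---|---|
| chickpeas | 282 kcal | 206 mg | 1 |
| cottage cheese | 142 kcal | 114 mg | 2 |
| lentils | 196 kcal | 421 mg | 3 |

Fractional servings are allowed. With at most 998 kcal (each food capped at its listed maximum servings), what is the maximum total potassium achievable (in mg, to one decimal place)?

1583.0 mg

Potassium per kcal: lentils 2.148, cottage cheese 0.8028, chickpeas 0.7305.
Take 3 servings of lentils: uses 588 kcal, +1263.0 mg potassium (running total 1263.0 mg).
Take 2 servings of cottage cheese: uses 284 kcal, +228.0 mg potassium (running total 1491.0 mg).
Take 0.4468 servings of chickpeas: uses 126 kcal, +92.0 mg potassium (running total 1583.0 mg).
Filling greedily by potassium-per-kcal is optimal for one linear limit, giving 1583.0 mg.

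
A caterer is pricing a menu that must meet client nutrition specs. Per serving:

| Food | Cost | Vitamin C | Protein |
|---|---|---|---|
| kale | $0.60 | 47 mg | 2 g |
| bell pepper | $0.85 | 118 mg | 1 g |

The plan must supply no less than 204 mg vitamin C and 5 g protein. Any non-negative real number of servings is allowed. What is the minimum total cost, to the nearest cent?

A basic optimal solution has at most two foods positive. Try each food alone and each pair with both targets met exactly.
kale only: max(204/47, 5/2) = 4.34 servings → $2.60.
bell pepper only: max(204/118, 5/1) = 5 servings → $4.25.
kale + bell pepper with both tight: 2.042 servings and 0.9153 servings → $2.00.
So the least-cost plan costs $2.00.

$2.00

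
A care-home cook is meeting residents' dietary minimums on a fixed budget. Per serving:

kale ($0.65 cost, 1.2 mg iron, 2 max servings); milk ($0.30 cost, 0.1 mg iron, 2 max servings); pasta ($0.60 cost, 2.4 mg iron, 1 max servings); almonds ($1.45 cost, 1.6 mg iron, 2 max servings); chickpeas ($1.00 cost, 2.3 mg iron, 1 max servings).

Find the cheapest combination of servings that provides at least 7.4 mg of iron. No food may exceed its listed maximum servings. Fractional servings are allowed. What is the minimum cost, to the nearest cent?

$3.17

Cost per mg of iron: pasta $0.2500, chickpeas $0.4348, kale $0.5417, almonds $0.9062, milk $3.0000.
Take 1 serving of pasta: +2.4 mg iron for $0.60 (total $0.60, still need 5.0 mg).
Take 1 serving of chickpeas: +2.3 mg iron for $1.00 (total $1.60, still need 2.7 mg).
Take 2 servings of kale: +2.4 mg iron for $1.30 (total $2.90, still need 0.3 mg).
Take 0.1875 servings of almonds: +0.3 mg iron for $0.27 (total $3.17, still need 0.0 mg).
Greedy by cheapest-per-mg is optimal for a single linear constraint, so the minimum cost is $3.17.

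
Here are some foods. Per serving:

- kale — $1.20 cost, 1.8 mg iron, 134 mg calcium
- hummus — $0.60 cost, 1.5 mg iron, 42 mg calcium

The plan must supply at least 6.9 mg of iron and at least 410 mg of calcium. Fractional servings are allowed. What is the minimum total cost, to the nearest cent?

Compare the cost at each extreme point of the feasible region.
kale only: max(6.9/1.8, 410/134) = 3.833 servings → $4.60.
hummus only: max(6.9/1.5, 410/42) = 9.762 servings → $5.86.
kale + hummus with both tight: 2.593 servings and 1.488 servings → $4.00.
So the least-cost plan costs $4.00.

$4.00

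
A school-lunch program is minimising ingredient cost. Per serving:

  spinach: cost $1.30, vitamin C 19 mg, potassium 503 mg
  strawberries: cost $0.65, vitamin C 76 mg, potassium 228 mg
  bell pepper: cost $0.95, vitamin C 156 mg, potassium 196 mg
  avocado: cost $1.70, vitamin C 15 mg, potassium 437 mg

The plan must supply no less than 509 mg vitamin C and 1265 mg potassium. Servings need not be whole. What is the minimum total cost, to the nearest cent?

$3.98

For a min-cost LP with two ≥-constraints, a basic feasible solution has at most two positive variables.
spinach only: max(509/19, 1265/503) = 26.79 servings → $34.83.
strawberries only: max(509/76, 1265/228) = 6.697 servings → $4.35.
bell pepper only: max(509/156, 1265/196) = 6.454 servings → $6.13.
avocado only: max(509/15, 1265/437) = 33.93 servings → $57.69.
spinach + strawberries with both targets exact would need a negative amount; discard.
spinach + bell pepper with both tight: 1.305 servings and 3.104 servings → $4.65.
spinach + avocado with both targets exact would need a negative amount; discard.
strawberries + bell pepper with both tight: 4.72 servings and 0.9632 servings → $3.98.
strawberries + avocado: the both-tight solution has a negative serving — not a feasible corner.
bell pepper + avocado with both tight: 3.119 servings and 1.496 servings → $5.51.
The minimum over all feasible corners is $3.98.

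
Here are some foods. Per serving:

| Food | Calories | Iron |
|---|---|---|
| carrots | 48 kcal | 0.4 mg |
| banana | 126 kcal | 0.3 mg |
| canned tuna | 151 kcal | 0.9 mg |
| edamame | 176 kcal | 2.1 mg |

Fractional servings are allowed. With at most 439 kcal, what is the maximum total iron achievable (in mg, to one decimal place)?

Iron per kcal: edamame 0.01193, carrots 0.008333, canned tuna 0.00596, banana 0.002381.
With no serving limits, spend the whole calories allowance on edamame: 439 kcal / 176 kcal × 2.1 mg = 5.2 mg.

5.2 mg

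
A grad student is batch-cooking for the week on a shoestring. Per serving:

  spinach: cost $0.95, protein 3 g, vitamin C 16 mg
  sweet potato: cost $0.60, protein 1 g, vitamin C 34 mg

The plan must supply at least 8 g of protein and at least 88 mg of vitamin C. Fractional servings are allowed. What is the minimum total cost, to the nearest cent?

With two linear requirements the optimum uses one or two foods; enumerate the corners.
spinach only: max(8/3, 88/16) = 5.5 servings → $5.22.
sweet potato only: max(8/1, 88/34) = 8 servings → $4.80.
spinach + sweet potato with both tight: 2.14 servings and 1.581 servings → $2.98.
So the least-cost plan costs $2.98.

$2.98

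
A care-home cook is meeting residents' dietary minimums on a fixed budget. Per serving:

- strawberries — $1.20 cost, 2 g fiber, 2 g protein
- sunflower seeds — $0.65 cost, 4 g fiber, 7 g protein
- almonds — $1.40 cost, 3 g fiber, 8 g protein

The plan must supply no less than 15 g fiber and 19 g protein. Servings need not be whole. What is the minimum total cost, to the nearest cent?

$2.44

strawberries only: max(15/2, 19/2) = 9.5 servings → $11.40.
sunflower seeds only: max(15/4, 19/7) = 3.75 servings → $2.44.
almonds only: max(15/3, 19/8) = 5 servings → $7.00.
strawberries + sunflower seeds with both tight: 4.833 servings and 1.333 servings → $6.67.
strawberries + almonds with both tight: 6.3 servings and 0.8 servings → $8.68.
sunflower seeds + almonds: the both-tight solution has a negative serving — not a feasible corner.
So the least-cost plan costs $2.44.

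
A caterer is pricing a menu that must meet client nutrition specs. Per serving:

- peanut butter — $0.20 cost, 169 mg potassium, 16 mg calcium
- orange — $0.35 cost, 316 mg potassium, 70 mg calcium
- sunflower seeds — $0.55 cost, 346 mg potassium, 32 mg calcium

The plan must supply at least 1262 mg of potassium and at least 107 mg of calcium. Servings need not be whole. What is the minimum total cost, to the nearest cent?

With two linear requirements the optimum uses one or two foods; enumerate the corners.
peanut butter only: max(1262/169, 107/16) = 7.467 servings → $1.49.
orange only: max(1262/316, 107/70) = 3.994 servings → $1.40.
sunflower seeds only: max(1262/346, 107/32) = 3.647 servings → $2.01.
peanut butter + orange: the both-tight solution has a negative serving — not a feasible corner.
peanut butter + sunflower seeds with both targets exact would need a negative amount; discard.
orange + sunflower seeds with both targets exact would need a negative amount; discard.
The minimum over all feasible corners is $1.40.

$1.40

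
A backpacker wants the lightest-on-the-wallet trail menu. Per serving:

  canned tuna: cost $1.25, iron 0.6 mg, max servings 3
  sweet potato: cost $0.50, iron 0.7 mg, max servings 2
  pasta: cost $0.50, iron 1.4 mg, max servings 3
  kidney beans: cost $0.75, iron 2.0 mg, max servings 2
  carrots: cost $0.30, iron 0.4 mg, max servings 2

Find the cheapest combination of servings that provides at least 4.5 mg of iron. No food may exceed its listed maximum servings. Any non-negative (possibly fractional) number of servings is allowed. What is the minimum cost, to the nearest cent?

$1.61

Cost per mg of iron: pasta $0.3571, kidney beans $0.3750, sweet potato $0.7143, carrots $0.7500, canned tuna $2.0833.
Take 3 servings of pasta: +4.2 mg iron for $1.50 (total $1.50, still need 0.3 mg).
Take 0.15 servings of kidney beans: +0.3 mg iron for $0.11 (total $1.61, still need 0.0 mg).
Greedy by cheapest-per-mg is optimal for a single linear constraint, so the minimum cost is $1.61.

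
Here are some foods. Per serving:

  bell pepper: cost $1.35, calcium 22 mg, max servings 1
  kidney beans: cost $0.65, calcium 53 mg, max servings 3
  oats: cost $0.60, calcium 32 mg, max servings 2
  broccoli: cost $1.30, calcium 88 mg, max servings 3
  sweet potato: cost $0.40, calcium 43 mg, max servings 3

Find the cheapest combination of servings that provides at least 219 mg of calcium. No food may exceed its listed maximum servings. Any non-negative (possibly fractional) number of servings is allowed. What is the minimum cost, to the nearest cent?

Cost per mg of calcium: sweet potato $0.0093, kidney beans $0.0123, broccoli $0.0148, oats $0.0187, bell pepper $0.0614.
Take 3 servings of sweet potato: +129.0 mg calcium for $1.20 (total $1.20, still need 90.0 mg).
Take 1.698 servings of kidney beans: +90.0 mg calcium for $1.10 (total $2.30, still need 0.0 mg).
Greedy by cheapest-per-mg is optimal for a single linear constraint, so the minimum cost is $2.30.

$2.30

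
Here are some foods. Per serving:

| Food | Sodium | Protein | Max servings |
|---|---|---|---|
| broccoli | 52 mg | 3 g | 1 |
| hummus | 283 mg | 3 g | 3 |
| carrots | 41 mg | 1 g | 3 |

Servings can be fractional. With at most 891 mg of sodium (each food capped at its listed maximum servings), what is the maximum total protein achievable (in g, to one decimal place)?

13.6 g

Protein per mg sodium: broccoli 0.05769, carrots 0.02439, hummus 0.0106.
Take 1 serving of broccoli: uses 52 mg sodium, +3.0 g protein (running total 3.0 g).
Take 3 servings of carrots: uses 123 mg sodium, +3.0 g protein (running total 6.0 g).
Take 2.53 servings of hummus: uses 716 mg sodium, +7.6 g protein (running total 13.6 g).
Greedy by best ratio exhausts the sodium allowance optimally: 13.6 g.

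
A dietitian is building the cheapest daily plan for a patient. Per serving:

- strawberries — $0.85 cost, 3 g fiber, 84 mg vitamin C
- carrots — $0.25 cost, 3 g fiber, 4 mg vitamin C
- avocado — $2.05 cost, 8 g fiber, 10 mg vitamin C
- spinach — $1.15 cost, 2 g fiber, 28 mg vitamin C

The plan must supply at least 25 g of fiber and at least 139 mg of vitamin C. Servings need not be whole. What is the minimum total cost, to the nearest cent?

$2.88

This is a tiny linear program; its minimum lies at a vertex of the feasible set. List the vertices and price them.
strawberries only: max(25/3, 139/84) = 8.333 servings → $7.08.
carrots only: max(25/3, 139/4) = 34.75 servings → $8.69.
avocado only: max(25/8, 139/10) = 13.9 servings → $28.50.
spinach only: max(25/2, 139/28) = 12.5 servings → $14.38.
strawberries + carrots with both tight: 1.321 servings and 7.013 servings → $2.88.
strawberries + avocado with both tight: 1.343 servings and 2.621 servings → $6.52.
strawberries + spinach: the both-tight solution has a negative serving — not a feasible corner.
carrots + avocado: intersection lies outside the first quadrant.
carrots + spinach with both tight: 5.553 servings and 4.171 servings → $6.18.
avocado + spinach with both tight: 2.069 servings and 4.225 servings → $9.10.
So the least-cost plan costs $2.88.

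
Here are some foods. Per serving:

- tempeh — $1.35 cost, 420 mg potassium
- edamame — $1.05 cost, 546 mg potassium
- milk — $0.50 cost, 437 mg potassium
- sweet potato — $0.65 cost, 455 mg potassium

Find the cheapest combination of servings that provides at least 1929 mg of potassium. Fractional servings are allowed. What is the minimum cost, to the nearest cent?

$2.21

Cost per mg of potassium: milk $0.0011, sweet potato $0.0014, edamame $0.0019, tempeh $0.0032.
With no serving limits, use only milk: 1929 mg / 437 mg = 4.414 servings × $0.50 = $2.21.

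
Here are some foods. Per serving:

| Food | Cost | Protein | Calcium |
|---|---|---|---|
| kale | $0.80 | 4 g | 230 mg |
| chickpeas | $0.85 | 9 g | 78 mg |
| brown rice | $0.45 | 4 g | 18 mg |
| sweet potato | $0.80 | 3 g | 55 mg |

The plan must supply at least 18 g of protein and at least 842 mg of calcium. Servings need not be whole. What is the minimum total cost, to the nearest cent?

At the optimum either one food covers both requirements or two foods hit both targets exactly; no other combination can be cheaper.
kale only: max(18/4, 842/230) = 4.5 servings → $3.60.
chickpeas only: max(18/9, 842/78) = 10.79 servings → $9.18.
brown rice only: max(18/4, 842/18) = 46.78 servings → $21.05.
sweet potato only: max(18/3, 842/55) = 15.31 servings → $12.25.
kale + chickpeas with both tight: 3.512 servings and 0.4391 servings → $3.18.
kale + brown rice with both tight: 3.59 servings and 0.9104 servings → $3.28.
kale + sweet potato with both tight: 3.268 servings and 1.643 servings → $3.93.
chickpeas + brown rice: the both-tight solution has a negative serving — not a feasible corner.
chickpeas + sweet potato: intersection lies outside the first quadrant.
brown rice + sweet potato: intersection lies outside the first quadrant.
So the least-cost plan costs $3.18.

$3.18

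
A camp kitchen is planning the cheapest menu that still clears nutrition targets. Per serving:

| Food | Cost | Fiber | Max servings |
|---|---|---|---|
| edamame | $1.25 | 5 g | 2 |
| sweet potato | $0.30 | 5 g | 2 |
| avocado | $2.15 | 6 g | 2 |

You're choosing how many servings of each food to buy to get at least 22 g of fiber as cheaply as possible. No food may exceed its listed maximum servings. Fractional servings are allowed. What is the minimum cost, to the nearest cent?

Cost per g of fiber: sweet potato $0.0600, edamame $0.2500, avocado $0.3583.
Take 2 servings of sweet potato: +10.0 g fiber for $0.60 (total $0.60, still need 12.0 g).
Take 2 servings of edamame: +10.0 g fiber for $2.50 (total $3.10, still need 2.0 g).
Take 0.3333 servings of avocado: +2.0 g fiber for $0.72 (total $3.82, still need 0.0 g).
Filling from the cheapest source first is optimal under one linear minimum: $3.82.

$3.82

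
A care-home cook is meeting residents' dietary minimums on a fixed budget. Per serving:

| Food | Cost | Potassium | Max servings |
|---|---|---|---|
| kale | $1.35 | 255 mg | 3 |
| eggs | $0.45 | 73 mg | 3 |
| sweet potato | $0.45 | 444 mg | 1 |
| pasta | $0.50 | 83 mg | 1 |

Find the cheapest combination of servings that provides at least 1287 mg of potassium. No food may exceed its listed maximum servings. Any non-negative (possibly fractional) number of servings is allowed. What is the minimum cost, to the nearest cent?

$4.97

Cost per mg of potassium: sweet potato $0.0010, kale $0.0053, pasta $0.0060, eggs $0.0062.
Take 1 serving of sweet potato: +444.0 mg potassium for $0.45 (total $0.45, still need 843.0 mg).
Take 3 servings of kale: +765.0 mg potassium for $4.05 (total $4.50, still need 78.0 mg).
Take 0.9398 servings of pasta: +78.0 mg potassium for $0.47 (total $4.97, still need 0.0 mg).
Greedy by cheapest-per-mg is optimal for a single linear constraint, so the minimum cost is $4.97.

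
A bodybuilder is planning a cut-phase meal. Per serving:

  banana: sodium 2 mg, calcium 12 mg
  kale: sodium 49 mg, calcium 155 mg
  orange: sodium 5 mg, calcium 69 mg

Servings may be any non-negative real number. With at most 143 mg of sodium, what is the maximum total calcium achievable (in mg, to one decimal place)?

1973.4 mg

Calcium per mg sodium: orange 13.8, banana 6, kale 3.163.
With no serving limits, spend the whole sodium allowance on orange: 143 mg / 5 mg × 69 mg = 1973.4 mg.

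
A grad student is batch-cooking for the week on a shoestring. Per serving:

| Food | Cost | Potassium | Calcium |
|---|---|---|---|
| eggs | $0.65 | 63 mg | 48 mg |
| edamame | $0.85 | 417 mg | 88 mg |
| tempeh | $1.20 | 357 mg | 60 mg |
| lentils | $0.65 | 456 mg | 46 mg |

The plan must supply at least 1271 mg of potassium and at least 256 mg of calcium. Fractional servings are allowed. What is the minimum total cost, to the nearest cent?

$2.52

Minimising a linear cost over {potassium ≥ 1271, calcium ≥ 256, servings ≥ 0} — the optimum is at a vertex, using one or two foods.
eggs only: max(1271/63, 256/48) = 20.17 servings → $13.11.
edamame only: max(1271/417, 256/88) = 3.048 servings → $2.59.
tempeh only: max(1271/357, 256/60) = 4.267 servings → $5.12.
lentils only: max(1271/456, 256/46) = 5.565 servings → $3.62.
eggs + edamame: intersection lies outside the first quadrant.
eggs + tempeh with both tight: 1.133 servings and 3.36 servings → $4.77.
eggs + lentils with both tight: 3.068 servings and 2.363 servings → $3.53.
edamame + tempeh with both tight: 2.366 servings and 0.7967 servings → $2.97.
edamame + lentils with both tight: 2.782 servings and 0.2433 servings → $2.52.
tempeh + lentils: the both-tight solution has a negative serving — not a feasible corner.
The minimum over all feasible corners is $2.52.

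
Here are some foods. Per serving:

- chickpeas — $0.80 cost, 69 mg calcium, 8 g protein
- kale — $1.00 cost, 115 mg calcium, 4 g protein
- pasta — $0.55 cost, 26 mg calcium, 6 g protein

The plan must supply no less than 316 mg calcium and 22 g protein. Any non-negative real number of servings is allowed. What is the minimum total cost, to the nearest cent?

$3.14

This is a tiny linear program; its minimum lies at a vertex of the feasible set. List the vertices and price them.
chickpeas only: max(316/69, 22/8) = 4.58 servings → $3.66.
kale only: max(316/115, 22/4) = 5.5 servings → $5.50.
pasta only: max(316/26, 22/6) = 12.15 servings → $6.68.
chickpeas + kale with both tight: 1.966 servings and 1.568 servings → $3.14.
chickpeas + pasta with both targets exact would need a negative amount; discard.
kale + pasta with both tight: 2.259 servings and 2.16 servings → $3.45.
The minimum over all feasible corners is $3.14.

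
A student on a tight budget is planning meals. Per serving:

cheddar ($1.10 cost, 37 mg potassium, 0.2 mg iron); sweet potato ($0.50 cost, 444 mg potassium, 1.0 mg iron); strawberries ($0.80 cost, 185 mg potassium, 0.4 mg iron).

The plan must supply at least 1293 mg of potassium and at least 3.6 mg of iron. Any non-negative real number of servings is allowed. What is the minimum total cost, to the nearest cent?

$1.80

At the optimum either one food covers both requirements or two foods hit both targets exactly; no other combination can be cheaper.
cheddar only: max(1293/37, 3.6/0.2) = 34.95 servings → $38.44.
sweet potato only: max(1293/444, 3.6/1.0) = 3.6 servings → $1.80.
strawberries only: max(1293/185, 3.6/0.4) = 9 servings → $7.20.
cheddar + sweet potato with both tight: 5.896 servings and 2.421 servings → $7.70.
cheddar + strawberries with both tight: 6.703 servings and 5.649 servings → $11.89.
sweet potato + strawberries with both targets exact would need a negative amount; discard.
Cheapest feasible corner: $1.80.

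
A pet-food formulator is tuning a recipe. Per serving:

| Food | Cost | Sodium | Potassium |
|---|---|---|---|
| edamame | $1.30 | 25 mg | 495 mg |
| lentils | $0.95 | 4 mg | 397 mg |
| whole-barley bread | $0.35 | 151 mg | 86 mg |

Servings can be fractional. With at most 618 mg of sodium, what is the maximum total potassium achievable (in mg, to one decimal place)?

Potassium per mg sodium: lentils 99.25, edamame 19.8, whole-barley bread 0.5695.
With no serving limits, spend the whole sodium allowance on lentils: 618 mg / 4 mg × 397 mg = 61336.5 mg.

61336.5 mg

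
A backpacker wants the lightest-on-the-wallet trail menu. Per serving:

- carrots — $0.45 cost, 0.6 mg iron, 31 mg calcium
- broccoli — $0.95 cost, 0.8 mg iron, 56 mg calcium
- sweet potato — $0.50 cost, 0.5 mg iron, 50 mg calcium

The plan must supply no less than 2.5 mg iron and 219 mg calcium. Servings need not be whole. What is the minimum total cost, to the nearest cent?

$2.34

A basic optimal solution has at most two foods positive. Try each food alone and each pair with both targets met exactly.
carrots only: max(2.5/0.6, 219/31) = 7.065 servings → $3.18.
broccoli only: max(2.5/0.8, 219/56) = 3.911 servings → $3.72.
sweet potato only: max(2.5/0.5, 219/50) = 5 servings → $2.50.
carrots + broccoli with both targets exact would need a negative amount; discard.
carrots + sweet potato with both tight: 1.069 servings and 3.717 servings → $2.34.
broccoli + sweet potato with both tight: 1.292 servings and 2.933 servings → $2.69.
The minimum over all feasible corners is $2.34.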